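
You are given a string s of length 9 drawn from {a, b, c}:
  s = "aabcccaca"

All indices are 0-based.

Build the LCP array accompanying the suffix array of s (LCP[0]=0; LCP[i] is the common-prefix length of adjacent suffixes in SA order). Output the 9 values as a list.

[0, 1, 1, 1, 0, 0, 2, 1, 2]

sorted suffixes:
  #0 SA[0]=8  'a'
  #1 SA[1]=0  'aabcccaca'
  #2 SA[2]=1  'abcccaca'
  #3 SA[3]=6  'aca'
  #4 SA[4]=2  'bcccaca'
  #5 SA[5]=7  'ca'
  #6 SA[6]=5  'caca'
  #7 SA[7]=4  'ccaca'
  #8 SA[8]=3  'cccaca'

SA = [8, 0, 1, 6, 2, 7, 5, 4, 3]
rank  pair      lcp
   1  s[8:],s[0:]  1  'a'
   2  s[0:],s[1:]  1  'a'
   3  s[1:],s[6:]  1  'a'
   4  s[6:],s[2:]  0  ''
   5  s[2:],s[7:]  0  ''
   6  s[7:],s[5:]  2  'ca'
   7  s[5:],s[4:]  1  'c'
   8  s[4:],s[3:]  2  'cc'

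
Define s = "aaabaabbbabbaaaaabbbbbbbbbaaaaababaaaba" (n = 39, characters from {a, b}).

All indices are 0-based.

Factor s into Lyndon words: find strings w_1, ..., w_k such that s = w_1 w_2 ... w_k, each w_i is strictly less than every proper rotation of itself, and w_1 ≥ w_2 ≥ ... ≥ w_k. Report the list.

emit factor 1: 'aaabaabbbabb' (i=0, period=12)
emit factor 2: 'aaaaabbbbbbbbb' (i=12, period=14)
emit factor 3: 'aaaaababaaab' (i=26, period=12)
emit factor 4: 'a' (i=38, period=1)

["aaabaabbbabb", "aaaaabbbbbbbbb", "aaaaababaaab", "a"]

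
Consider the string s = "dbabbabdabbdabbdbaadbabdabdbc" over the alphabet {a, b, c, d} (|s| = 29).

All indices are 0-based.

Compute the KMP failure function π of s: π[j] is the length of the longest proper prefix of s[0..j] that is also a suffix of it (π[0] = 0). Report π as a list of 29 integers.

[0, 0, 0, 0, 0, 0, 0, 1, 0, 0, 0, 1, 0, 0, 0, 1, 2, 3, 0, 1, 2, 3, 4, 1, 0, 0, 1, 2, 0]

π[0] = 0
j=1 s[j]='b': π[1]=0 (border '')
j=2 s[j]='a': π[2]=0 (border '')
j=3 s[j]='b': π[3]=0 (border '')
j=4 s[j]='b': π[4]=0 (border '')
j=5 s[j]='a': π[5]=0 (border '')
j=6 s[j]='b': π[6]=0 (border '')
j=7 s[j]='d': π[7]=1 (border 'd')
j=8 s[j]='a': k: 1→0; π[8]=0 (border '')
j=9 s[j]='b': π[9]=0 (border '')
j=10 s[j]='b': π[10]=0 (border '')
j=11 s[j]='d': π[11]=1 (border 'd')
j=12 s[j]='a': k: 1→0; π[12]=0 (border '')
j=13 s[j]='b': π[13]=0 (border '')
j=14 s[j]='b': π[14]=0 (border '')
j=15 s[j]='d': π[15]=1 (border 'd')
j=16 s[j]='b': π[16]=2 (border 'db')
j=17 s[j]='a': π[17]=3 (border 'dba')
j=18 s[j]='a': k: 3→0; π[18]=0 (border '')
j=19 s[j]='d': π[19]=1 (border 'd')
j=20 s[j]='b': π[20]=2 (border 'db')
j=21 s[j]='a': π[21]=3 (border 'dba')
j=22 s[j]='b': π[22]=4 (border 'dbab')
j=23 s[j]='d': k: 4→0; π[23]=1 (border 'd')
j=24 s[j]='a': k: 1→0; π[24]=0 (border '')
j=25 s[j]='b': π[25]=0 (border '')
j=26 s[j]='d': π[26]=1 (border 'd')
j=27 s[j]='b': π[27]=2 (border 'db')
j=28 s[j]='c': k: 2→0; π[28]=0 (border '')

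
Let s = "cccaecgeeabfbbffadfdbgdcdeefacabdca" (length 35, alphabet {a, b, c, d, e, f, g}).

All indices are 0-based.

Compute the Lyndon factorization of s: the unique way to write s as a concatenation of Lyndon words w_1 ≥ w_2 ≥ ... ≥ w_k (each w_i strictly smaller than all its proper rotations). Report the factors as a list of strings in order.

emit factor 1: 'c' (i=0, period=1)
emit factor 2: 'c' (i=1, period=1)
emit factor 3: 'c' (i=2, period=1)
emit factor 4: 'aecgee' (i=3, period=6)
emit factor 5: 'abfbbffadfdbgdcdeefac' (i=9, period=21)
emit factor 6: 'abdc' (i=30, period=4)
emit factor 7: 'a' (i=34, period=1)

["c", "c", "c", "aecgee", "abfbbffadfdbgdcdeefac", "abdc", "a"]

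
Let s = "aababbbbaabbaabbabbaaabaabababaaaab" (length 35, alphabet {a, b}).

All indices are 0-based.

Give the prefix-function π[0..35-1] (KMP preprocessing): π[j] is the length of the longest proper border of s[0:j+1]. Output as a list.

[0, 1, 0, 1, 0, 0, 0, 0, 1, 2, 3, 0, 1, 2, 3, 0, 1, 0, 0, 1, 2, 2, 3, 4, 2, 3, 4, 5, 1, 0, 1, 2, 2, 2, 3]

π[0] = 0
j=1 s[j]='a': π[1]=1 (border 'a')
j=2 s[j]='b': k: 1→0; π[2]=0 (border '')
j=3 s[j]='a': π[3]=1 (border 'a')
j=4 s[j]='b': k: 1→0; π[4]=0 (border '')
j=5 s[j]='b': π[5]=0 (border '')
j=6 s[j]='b': π[6]=0 (border '')
j=7 s[j]='b': π[7]=0 (border '')
j=8 s[j]='a': π[8]=1 (border 'a')
j=9 s[j]='a': π[9]=2 (border 'aa')
j=10 s[j]='b': π[10]=3 (border 'aab')
j=11 s[j]='b': k: 3→0; π[11]=0 (border '')
j=12 s[j]='a': π[12]=1 (border 'a')
j=13 s[j]='a': π[13]=2 (border 'aa')
j=14 s[j]='b': π[14]=3 (border 'aab')
j=15 s[j]='b': k: 3→0; π[15]=0 (border '')
j=16 s[j]='a': π[16]=1 (border 'a')
j=17 s[j]='b': k: 1→0; π[17]=0 (border '')
j=18 s[j]='b': π[18]=0 (border '')
j=19 s[j]='a': π[19]=1 (border 'a')
j=20 s[j]='a': π[20]=2 (border 'aa')
j=21 s[j]='a': k: 2→1; π[21]=2 (border 'aa')
j=22 s[j]='b': π[22]=3 (border 'aab')
j=23 s[j]='a': π[23]=4 (border 'aaba')
j=24 s[j]='a': k: 4→1; π[24]=2 (border 'aa')
j=25 s[j]='b': π[25]=3 (border 'aab')
j=26 s[j]='a': π[26]=4 (border 'aaba')
j=27 s[j]='b': π[27]=5 (border 'aabab')
j=28 s[j]='a': k: 5→0; π[28]=1 (border 'a')
j=29 s[j]='b': k: 1→0; π[29]=0 (border '')
j=30 s[j]='a': π[30]=1 (border 'a')
j=31 s[j]='a': π[31]=2 (border 'aa')
j=32 s[j]='a': k: 2→1; π[32]=2 (border 'aa')
j=33 s[j]='a': k: 2→1; π[33]=2 (border 'aa')
j=34 s[j]='b': π[34]=3 (border 'aab')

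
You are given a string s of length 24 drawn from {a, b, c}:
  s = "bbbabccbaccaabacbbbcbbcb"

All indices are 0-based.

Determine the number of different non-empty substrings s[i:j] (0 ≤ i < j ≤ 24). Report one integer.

259

rank | idx | suffix
   0 |  11 | aabacbbbcbbcb
   1 |  12 | abacbbbcbbcb
   2 |   3 | abccbaccaabacbbbcbbcb
   3 |  14 | acbbbcbbcb
   4 |   8 | accaabacbbbcbbcb
   5 |  23 | b
   6 |   2 | babccbaccaabacbbbcbbcb
   7 |  13 | bacbbbcbbcb
   8 |   7 | baccaabacbbbcbbcb
   9 |   1 | bbabccbaccaabacbbbcbbcb
  10 |   0 | bbbabccbaccaabacbbbcbbcb
  11 |  16 | bbbcbbcb
  12 |  20 | bbcb
  13 |  17 | bbcbbcb
  14 |  21 | bcb
  15 |  18 | bcbbcb
  16 |   4 | bccbaccaabacbbbcbbcb
  17 |  10 | caabacbbbcbbcb
  18 |  22 | cb
  19 |   6 | cbaccaabacbbbcbbcb
  20 |  15 | cbbbcbbcb
  21 |  19 | cbbcb
  22 |   9 | ccaabacbbbcbbcb
  23 |   5 | ccbaccaabacbbbcbbcb

SA = [11, 12, 3, 14, 8, 23, 2, 13, 7, 1, 0, 16, 20, 17, 21, 18, 4, 10, 22, 6, 15, 19, 9, 5]
[i] adj suffixes → lcp
  [1] 11/12 → 1 ('a')
  [2] 12/3 → 2 ('ab')
  [3] 3/14 → 1 ('a')
  [4] 14/8 → 2 ('ac')
  [5] 8/23 → 0 ('')
  [6] 23/2 → 1 ('b')
  [7] 2/13 → 2 ('ba')
  [8] 13/7 → 3 ('bac')
  [9] 7/1 → 1 ('b')
  [10] 1/0 → 2 ('bb')
  [11] 0/16 → 3 ('bbb')
  [12] 16/20 → 2 ('bb')
  [13] 20/17 → 4 ('bbcb')
  [14] 17/21 → 1 ('b')
  [15] 21/18 → 3 ('bcb')
  [16] 18/4 → 2 ('bc')
  [17] 4/10 → 0 ('')
  [18] 10/22 → 1 ('c')
  [19] 22/6 → 2 ('cb')
  [20] 6/15 → 2 ('cb')
  [21] 15/19 → 3 ('cbb')
  [22] 19/9 → 1 ('c')
  [23] 9/5 → 2 ('cc')

n(n+1)/2 = 24·25/2 = 300
Σ LCP = 0 + 1 + 2 + 1 + 2 + 0 + 1 + 2 + 3 + 1 + 2 + 3 + 2 + 4 + 1 + 3 + 2 + 0 + 1 + 2 + 2 + 3 + 1 + 2 = 41
distinct = 300 − 41 = 259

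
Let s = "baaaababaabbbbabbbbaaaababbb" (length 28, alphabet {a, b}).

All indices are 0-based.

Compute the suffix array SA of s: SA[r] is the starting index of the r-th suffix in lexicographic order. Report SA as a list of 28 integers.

[1, 19, 2, 20, 3, 21, 8, 6, 4, 22, 24, 14, 9, 27, 0, 18, 7, 5, 23, 13, 26, 17, 12, 25, 16, 11, 15, 10]

rank | idx | suffix
   0 |   1 | aaaababaabbbbabbbbaaaababbb
   1 |  19 | aaaababbb
   2 |   2 | aaababaabbbbabbbbaaaababbb
   3 |  20 | aaababbb
   4 |   3 | aababaabbbbabbbbaaaababbb
   5 |  21 | aababbb
   6 |   8 | aabbbbabbbbaaaababbb
   7 |   6 | abaabbbbabbbbaaaababbb
   8 |   4 | ababaabbbbabbbbaaaababbb
   9 |  22 | ababbb
  10 |  24 | abbb
  11 |  14 | abbbbaaaababbb
  12 |   9 | abbbbabbbbaaaababbb
  13 |  27 | b
  14 |   0 | baaaababaabbbbabbbbaaaababbb
  15 |  18 | baaaababbb
  16 |   7 | baabbbbabbbbaaaababbb
  17 |   5 | babaabbbbabbbbaaaababbb
  18 |  23 | babbb
  19 |  13 | babbbbaaaababbb
  20 |  26 | bb
  21 |  17 | bbaaaababbb
  22 |  12 | bbabbbbaaaababbb
  23 |  25 | bbb
  24 |  16 | bbbaaaababbb
  25 |  11 | bbbabbbbaaaababbb
  26 |  15 | bbbbaaaababbb
  27 |  10 | bbbbabbbbaaaababbb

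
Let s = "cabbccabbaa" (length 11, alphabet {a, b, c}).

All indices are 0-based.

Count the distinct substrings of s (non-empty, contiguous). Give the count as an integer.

52

rank | idx | suffix
   0 |  10 | a
   1 |   9 | aa
   2 |   6 | abbaa
   3 |   1 | abbccabbaa
   4 |   8 | baa
   5 |   7 | bbaa
   6 |   2 | bbccabbaa
   7 |   3 | bccabbaa
   8 |   5 | cabbaa
   9 |   0 | cabbccabbaa
  10 |   4 | ccabbaa

SA = [10, 9, 6, 1, 8, 7, 2, 3, 5, 0, 4]
rank  pair      lcp
   1  s[10:],s[9:]  1  'a'
   2  s[9:],s[6:]  1  'a'
   3  s[6:],s[1:]  3  'abb'
   4  s[1:],s[8:]  0  ''
   5  s[8:],s[7:]  1  'b'
   6  s[7:],s[2:]  2  'bb'
   7  s[2:],s[3:]  1  'b'
   8  s[3:],s[5:]  0  ''
   9  s[5:],s[0:]  4  'cabb'
  10  s[0:],s[4:]  1  'c'

n(n+1)/2 = 11·12/2 = 66
Σ LCP = 0 + 1 + 1 + 3 + 0 + 1 + 2 + 1 + 0 + 4 + 1 = 14
distinct = 66 − 14 = 52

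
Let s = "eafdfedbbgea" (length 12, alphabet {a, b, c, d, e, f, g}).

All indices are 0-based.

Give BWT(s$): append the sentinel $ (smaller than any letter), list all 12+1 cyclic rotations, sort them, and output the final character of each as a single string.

aeedbefg$fadb

rank  rotation       last
    0  $eafdfedbbgea  a
    1  a$eafdfedbbge  e
    2  afdfedbbgea$e  e
    3  bbgea$eafdfed  d
    4  bgea$eafdfedb  b
    5  dbbgea$eafdfe  e
    6  dfedbbgea$eaf  f
    7  ea$eafdfedbbg  g
    8  eafdfedbbgea$  $
    9  edbbgea$eafdf  f
   10  fdfedbbgea$ea  a
   11  fedbbgea$eafd  d
   12  gea$eafdfedbb  b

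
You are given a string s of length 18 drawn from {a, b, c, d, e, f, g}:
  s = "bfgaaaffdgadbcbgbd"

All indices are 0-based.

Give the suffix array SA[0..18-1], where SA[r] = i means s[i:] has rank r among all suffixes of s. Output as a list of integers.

sorted suffixes:
  #0 SA[0]=3  'aaaffdgadbcbgbd'
  #1 SA[1]=4  'aaffdgadbcbgbd'
  #2 SA[2]=10  'adbcbgbd'
  #3 SA[3]=5  'affdgadbcbgbd'
  #4 SA[4]=12  'bcbgbd'
  #5 SA[5]=16  'bd'
  #6 SA[6]=0  'bfgaaaffdgadbcbgbd'
  #7 SA[7]=14  'bgbd'
  #8 SA[8]=13  'cbgbd'
  #9 SA[9]=17  'd'
  #10 SA[10]=11  'dbcbgbd'
  #11 SA[11]=8  'dgadbcbgbd'
  #12 SA[12]=7  'fdgadbcbgbd'
  #13 SA[13]=6  'ffdgadbcbgbd'
  #14 SA[14]=1  'fgaaaffdgadbcbgbd'
  #15 SA[15]=2  'gaaaffdgadbcbgbd'
  #16 SA[16]=9  'gadbcbgbd'
  #17 SA[17]=15  'gbd'

[3, 4, 10, 5, 12, 16, 0, 14, 13, 17, 11, 8, 7, 6, 1, 2, 9, 15]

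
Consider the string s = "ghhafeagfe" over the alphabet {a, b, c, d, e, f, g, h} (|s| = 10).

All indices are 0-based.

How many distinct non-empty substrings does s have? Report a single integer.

sorted suffixes:
  #0 SA[0]=3  'afeagfe'
  #1 SA[1]=6  'agfe'
  #2 SA[2]=9  'e'
  #3 SA[3]=5  'eagfe'
  #4 SA[4]=8  'fe'
  #5 SA[5]=4  'feagfe'
  #6 SA[6]=7  'gfe'
  #7 SA[7]=0  'ghhafeagfe'
  #8 SA[8]=2  'hafeagfe'
  #9 SA[9]=1  'hhafeagfe'

SA = [3, 6, 9, 5, 8, 4, 7, 0, 2, 1]
i: (SA[i-1],SA[i]) lcp shared
  1: (3,6) 1 'a'
  2: (6,9) 0 ''
  3: (9,5) 1 'e'
  4: (5,8) 0 ''
  5: (8,4) 2 'fe'
  6: (4,7) 0 ''
  7: (7,0) 1 'g'
  8: (0,2) 0 ''
  9: (2,1) 1 'h'

n(n+1)/2 = 10·11/2 = 55
Σ LCP = 0 + 1 + 0 + 1 + 0 + 2 + 0 + 1 + 0 + 1 = 6
distinct = 55 − 6 = 49

49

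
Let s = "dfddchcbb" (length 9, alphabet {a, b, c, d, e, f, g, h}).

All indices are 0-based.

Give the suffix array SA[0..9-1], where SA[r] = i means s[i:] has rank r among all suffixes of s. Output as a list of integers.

sorted suffixes:
  #0 SA[0]=8  'b'
  #1 SA[1]=7  'bb'
  #2 SA[2]=6  'cbb'
  #3 SA[3]=4  'chcbb'
  #4 SA[4]=3  'dchcbb'
  #5 SA[5]=2  'ddchcbb'
  #6 SA[6]=0  'dfddchcbb'
  #7 SA[7]=1  'fddchcbb'
  #8 SA[8]=5  'hcbb'

[8, 7, 6, 4, 3, 2, 0, 1, 5]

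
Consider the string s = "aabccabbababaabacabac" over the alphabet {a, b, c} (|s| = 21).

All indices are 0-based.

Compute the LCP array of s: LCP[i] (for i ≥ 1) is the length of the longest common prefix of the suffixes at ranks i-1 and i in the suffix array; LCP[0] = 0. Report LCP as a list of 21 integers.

[0, 3, 1, 3, 3, 4, 2, 2, 1, 2, 0, 2, 4, 2, 3, 1, 1, 0, 1, 3, 1]

sorted suffixes:
  #0 SA[0]=12  'aabacabac'
  #1 SA[1]=0  'aabccabbababaabacabac'
  #2 SA[2]=10  'abaabacabac'
  #3 SA[3]=8  'ababaabacabac'
  #4 SA[4]=17  'abac'
  #5 SA[5]=13  'abacabac'
  #6 SA[6]=5  'abbababaabacabac'
  #7 SA[7]=1  'abccabbababaabacabac'
  #8 SA[8]=19  'ac'
  #9 SA[9]=15  'acabac'
  #10 SA[10]=11  'baabacabac'
  #11 SA[11]=9  'babaabacabac'
  #12 SA[12]=7  'bababaabacabac'
  #13 SA[13]=18  'bac'
  #14 SA[14]=14  'bacabac'
  #15 SA[15]=6  'bbababaabacabac'
  #16 SA[16]=2  'bccabbababaabacabac'
  #17 SA[17]=20  'c'
  #18 SA[18]=16  'cabac'
  #19 SA[19]=4  'cabbababaabacabac'
  #20 SA[20]=3  'ccabbababaabacabac'

SA = [12, 0, 10, 8, 17, 13, 5, 1, 19, 15, 11, 9, 7, 18, 14, 6, 2, 20, 16, 4, 3]
i: (SA[i-1],SA[i]) lcp shared
  1: (12,0) 3 'aab'
  2: (0,10) 1 'a'
  3: (10,8) 3 'aba'
  4: (8,17) 3 'aba'
  5: (17,13) 4 'abac'
  6: (13,5) 2 'ab'
  7: (5,1) 2 'ab'
  8: (1,19) 1 'a'
  9: (19,15) 2 'ac'
  10: (15,11) 0 ''
  11: (11,9) 2 'ba'
  12: (9,7) 4 'baba'
  13: (7,18) 2 'ba'
  14: (18,14) 3 'bac'
  15: (14,6) 1 'b'
  16: (6,2) 1 'b'
  17: (2,20) 0 ''
  18: (20,16) 1 'c'
  19: (16,4) 3 'cab'
  20: (4,3) 1 'c'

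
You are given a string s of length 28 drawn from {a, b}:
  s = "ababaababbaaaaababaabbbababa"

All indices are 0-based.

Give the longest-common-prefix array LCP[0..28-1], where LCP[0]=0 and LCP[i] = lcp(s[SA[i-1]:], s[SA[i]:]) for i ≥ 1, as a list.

rank→(start, suffix):
  0 → (27, 'a')
  1 → (10, 'aaaaababaabbbababa')
  2 → (11, 'aaaababaabbbababa')
  3 → (12, 'aaababaabbbababa')
  4 → (13, 'aababaabbbababa')
  5 → (4, 'aababbaaaaababaabbbababa')
  6 → (18, 'aabbbababa')
  7 → (25, 'aba')
  8 → (2, 'abaababbaaaaababaabbbababa')
  9 → (16, 'abaabbbababa')
  10 → (23, 'ababa')
  11 → (0, 'ababaababbaaaaababaabbbababa')
  12 → (14, 'ababaabbbababa')
  13 → (5, 'ababbaaaaababaabbbababa')
  14 → (7, 'abbaaaaababaabbbababa')
  15 → (19, 'abbbababa')
  16 → (26, 'ba')
  17 → (9, 'baaaaababaabbbababa')
  18 → (3, 'baababbaaaaababaabbbababa')
  19 → (17, 'baabbbababa')
  20 → (24, 'baba')
  21 → (1, 'babaababbaaaaababaabbbababa')
  22 → (15, 'babaabbbababa')
  23 → (22, 'bababa')
  24 → (6, 'babbaaaaababaabbbababa')
  25 → (8, 'bbaaaaababaabbbababa')
  26 → (21, 'bbababa')
  27 → (20, 'bbbababa')

SA = [27, 10, 11, 12, 13, 4, 18, 25, 2, 16, 23, 0, 14, 5, 7, 19, 26, 9, 3, 17, 24, 1, 15, 22, 6, 8, 21, 20]
rank  pair      lcp
   1  s[27:],s[10:]  1  'a'
   2  s[10:],s[11:]  4  'aaaa'
   3  s[11:],s[12:]  3  'aaa'
   4  s[12:],s[13:]  2  'aa'
   5  s[13:],s[4:]  5  'aabab'
   6  s[4:],s[18:]  3  'aab'
   7  s[18:],s[25:]  1  'a'
   8  s[25:],s[2:]  3  'aba'
   9  s[2:],s[16:]  5  'abaab'
  10  s[16:],s[23:]  3  'aba'
  11  s[23:],s[0:]  5  'ababa'
  12  s[0:],s[14:]  7  'ababaab'
  13  s[14:],s[5:]  4  'abab'
  14  s[5:],s[7:]  2  'ab'
  15  s[7:],s[19:]  3  'abb'
  16  s[19:],s[26:]  0  ''
  17  s[26:],s[9:]  2  'ba'
  18  s[9:],s[3:]  3  'baa'
  19  s[3:],s[17:]  4  'baab'
  20  s[17:],s[24:]  2  'ba'
  21  s[24:],s[1:]  4  'baba'
  22  s[1:],s[15:]  6  'babaab'
  23  s[15:],s[22:]  4  'baba'
  24  s[22:],s[6:]  3  'bab'
  25  s[6:],s[8:]  1  'b'
  26  s[8:],s[21:]  3  'bba'
  27  s[21:],s[20:]  2  'bb'

[0, 1, 4, 3, 2, 5, 3, 1, 3, 5, 3, 5, 7, 4, 2, 3, 0, 2, 3, 4, 2, 4, 6, 4, 3, 1, 3, 2]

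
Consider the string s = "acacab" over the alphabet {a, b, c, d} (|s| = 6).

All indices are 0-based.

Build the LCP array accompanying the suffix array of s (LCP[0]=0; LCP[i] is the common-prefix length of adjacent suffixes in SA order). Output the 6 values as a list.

rank | idx | suffix
   0 |   4 | ab
   1 |   2 | acab
   2 |   0 | acacab
   3 |   5 | b
   4 |   3 | cab
   5 |   1 | cacab

SA = [4, 2, 0, 5, 3, 1]
i: (SA[i-1],SA[i]) lcp shared
  1: (4,2) 1 'a'
  2: (2,0) 3 'aca'
  3: (0,5) 0 ''
  4: (5,3) 0 ''
  5: (3,1) 2 'ca'

[0, 1, 3, 0, 0, 2]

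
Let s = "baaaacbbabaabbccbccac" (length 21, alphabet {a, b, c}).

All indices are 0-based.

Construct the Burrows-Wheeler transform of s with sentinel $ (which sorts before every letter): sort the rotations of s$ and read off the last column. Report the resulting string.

cbababaca$abcacbacacbb

rank  rotation                last
    0  $baaaacbbabaabbccbccac  c
    1  aaaacbbabaabbccbccac$b  b
    2  aaacbbabaabbccbccac$ba  a
    3  aabbccbccac$baaaacbbab  b
    4  aacbbabaabbccbccac$baa  a
    5  abaabbccbccac$baaaacbb  b
    6  abbccbccac$baaaacbbaba  a
    7  ac$baaaacbbabaabbccbcc  c
    8  acbbabaabbccbccac$baaa  a
    9  baaaacbbabaabbccbccac$  $
   10  baabbccbccac$baaaacbba  a
   11  babaabbccbccac$baaaacb  b
   12  bbabaabbccbccac$baaaac  c
   13  bbccbccac$baaaacbbabaa  a
   14  bccac$baaaacbbabaabbcc  c
   15  bccbccac$baaaacbbabaab  b
   16  c$baaaacbbabaabbccbcca  a
   17  cac$baaaacbbabaabbccbc  c
   18  cbbabaabbccbccac$baaaa  a
   19  cbccac$baaaacbbabaabbc  c
   20  ccac$baaaacbbabaabbccb  b
   21  ccbccac$baaaacbbabaabb  b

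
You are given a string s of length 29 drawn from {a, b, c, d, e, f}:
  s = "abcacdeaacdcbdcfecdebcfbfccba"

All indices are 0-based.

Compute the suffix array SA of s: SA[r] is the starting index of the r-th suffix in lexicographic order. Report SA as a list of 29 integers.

sorted suffixes:
  #0 SA[0]=28  'a'
  #1 SA[1]=7  'aacdcbdcfecdebcfbfccba'
  #2 SA[2]=0  'abcacdeaacdcbdcfecdebcfbfccba'
  #3 SA[3]=8  'acdcbdcfecdebcfbfccba'
  #4 SA[4]=3  'acdeaacdcbdcfecdebcfbfccba'
  #5 SA[5]=27  'ba'
  #6 SA[6]=1  'bcacdeaacdcbdcfecdebcfbfccba'
  #7 SA[7]=20  'bcfbfccba'
  #8 SA[8]=12  'bdcfecdebcfbfccba'
  #9 SA[9]=23  'bfccba'
  #10 SA[10]=2  'cacdeaacdcbdcfecdebcfbfccba'
  #11 SA[11]=26  'cba'
  #12 SA[12]=11  'cbdcfecdebcfbfccba'
  #13 SA[13]=25  'ccba'
  #14 SA[14]=9  'cdcbdcfecdebcfbfccba'
  #15 SA[15]=4  'cdeaacdcbdcfecdebcfbfccba'
  #16 SA[16]=17  'cdebcfbfccba'
  #17 SA[17]=21  'cfbfccba'
  #18 SA[18]=14  'cfecdebcfbfccba'
  #19 SA[19]=10  'dcbdcfecdebcfbfccba'
  #20 SA[20]=13  'dcfecdebcfbfccba'
  #21 SA[21]=5  'deaacdcbdcfecdebcfbfccba'
  #22 SA[22]=18  'debcfbfccba'
  #23 SA[23]=6  'eaacdcbdcfecdebcfbfccba'
  #24 SA[24]=19  'ebcfbfccba'
  #25 SA[25]=16  'ecdebcfbfccba'
  #26 SA[26]=22  'fbfccba'
  #27 SA[27]=24  'fccba'
  #28 SA[28]=15  'fecdebcfbfccba'

[28, 7, 0, 8, 3, 27, 1, 20, 12, 23, 2, 26, 11, 25, 9, 4, 17, 21, 14, 10, 13, 5, 18, 6, 19, 16, 22, 24, 15]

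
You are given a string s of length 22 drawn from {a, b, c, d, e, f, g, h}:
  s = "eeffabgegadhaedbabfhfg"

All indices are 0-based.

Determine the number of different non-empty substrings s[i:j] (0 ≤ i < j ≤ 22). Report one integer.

237

sorted suffixes:
  #0 SA[0]=16  'abfhfg'
  #1 SA[1]=4  'abgegadhaedbabfhfg'
  #2 SA[2]=9  'adhaedbabfhfg'
  #3 SA[3]=12  'aedbabfhfg'
  #4 SA[4]=15  'babfhfg'
  #5 SA[5]=17  'bfhfg'
  #6 SA[6]=5  'bgegadhaedbabfhfg'
  #7 SA[7]=14  'dbabfhfg'
  #8 SA[8]=10  'dhaedbabfhfg'
  #9 SA[9]=13  'edbabfhfg'
  #10 SA[10]=0  'eeffabgegadhaedbabfhfg'
  #11 SA[11]=1  'effabgegadhaedbabfhfg'
  #12 SA[12]=7  'egadhaedbabfhfg'
  #13 SA[13]=3  'fabgegadhaedbabfhfg'
  #14 SA[14]=2  'ffabgegadhaedbabfhfg'
  #15 SA[15]=20  'fg'
  #16 SA[16]=18  'fhfg'
  #17 SA[17]=21  'g'
  #18 SA[18]=8  'gadhaedbabfhfg'
  #19 SA[19]=6  'gegadhaedbabfhfg'
  #20 SA[20]=11  'haedbabfhfg'
  #21 SA[21]=19  'hfg'

SA = [16, 4, 9, 12, 15, 17, 5, 14, 10, 13, 0, 1, 7, 3, 2, 20, 18, 21, 8, 6, 11, 19]
i: (SA[i-1],SA[i]) lcp shared
  1: (16,4) 2 'ab'
  2: (4,9) 1 'a'
  3: (9,12) 1 'a'
  4: (12,15) 0 ''
  5: (15,17) 1 'b'
  6: (17,5) 1 'b'
  7: (5,14) 0 ''
  8: (14,10) 1 'd'
  9: (10,13) 0 ''
  10: (13,0) 1 'e'
  11: (0,1) 1 'e'
  12: (1,7) 1 'e'
  13: (7,3) 0 ''
  14: (3,2) 1 'f'
  15: (2,20) 1 'f'
  16: (20,18) 1 'f'
  17: (18,21) 0 ''
  18: (21,8) 1 'g'
  19: (8,6) 1 'g'
  20: (6,11) 0 ''
  21: (11,19) 1 'h'

n(n+1)/2 = 22·23/2 = 253
Σ LCP = 0 + 2 + 1 + 1 + 0 + 1 + 1 + 0 + 1 + 0 + 1 + 1 + 1 + 0 + 1 + 1 + 1 + 0 + 1 + 1 + 0 + 1 = 16
distinct = 253 − 16 = 237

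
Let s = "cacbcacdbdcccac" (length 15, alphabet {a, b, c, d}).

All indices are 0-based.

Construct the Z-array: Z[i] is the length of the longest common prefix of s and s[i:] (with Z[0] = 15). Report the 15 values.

Z[0]=15
i=1: i≥r, start 0; Z[1]=0
i=2: i≥r, start 0; Z[2]=1 scan→box=[2,3)
i=3: i≥r, start 0; Z[3]=0
i=4: i≥r, start 0; Z[4]=3 scan→box=[4,7)
i=5: min(r-i=2, Z[1]=0)=0; Z[5]=0
i=6: min(r-i=1, Z[2]=1)=1; Z[6]=1
i=7: i≥r, start 0; Z[7]=0
i=8: i≥r, start 0; Z[8]=0
i=9: i≥r, start 0; Z[9]=0
i=10: i≥r, start 0; Z[10]=1 scan→box=[10,11)
i=11: i≥r, start 0; Z[11]=1 scan→box=[11,12)
i=12: i≥r, start 0; Z[12]=3 scan→box=[12,15)
i=13: min(r-i=2, Z[1]=0)=0; Z[13]=0
i=14: min(r-i=1, Z[2]=1)=1; Z[14]=1

[15, 0, 1, 0, 3, 0, 1, 0, 0, 0, 1, 1, 3, 0, 1]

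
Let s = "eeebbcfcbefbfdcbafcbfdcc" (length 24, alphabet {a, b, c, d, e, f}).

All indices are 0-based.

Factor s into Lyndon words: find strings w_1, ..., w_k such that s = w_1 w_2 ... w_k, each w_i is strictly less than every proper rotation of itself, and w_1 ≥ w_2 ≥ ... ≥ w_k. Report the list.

["e", "e", "e", "bbcfcbefbfdc", "b", "afcbfdcc"]

emit factor 1: 'e' (i=0, period=1)
emit factor 2: 'e' (i=1, period=1)
emit factor 3: 'e' (i=2, period=1)
emit factor 4: 'bbcfcbefbfdc' (i=3, period=12)
emit factor 5: 'b' (i=15, period=1)
emit factor 6: 'afcbfdcc' (i=16, period=8)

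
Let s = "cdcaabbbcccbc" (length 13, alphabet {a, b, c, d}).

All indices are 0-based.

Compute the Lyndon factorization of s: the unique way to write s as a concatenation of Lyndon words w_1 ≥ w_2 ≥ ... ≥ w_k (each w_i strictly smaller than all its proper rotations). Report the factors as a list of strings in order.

emit factor 1: 'cd' (i=0, period=2)
emit factor 2: 'c' (i=2, period=1)
emit factor 3: 'aabbbcccbc' (i=3, period=10)

["cd", "c", "aabbbcccbc"]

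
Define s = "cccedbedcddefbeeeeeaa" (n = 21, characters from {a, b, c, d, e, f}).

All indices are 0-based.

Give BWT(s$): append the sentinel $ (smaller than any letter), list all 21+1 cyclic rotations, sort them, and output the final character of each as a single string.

rank  rotation                last
    0  $cccedbedcddefbeeeeeaa  a
    1  a$cccedbedcddefbeeeeea  a
    2  aa$cccedbedcddefbeeeee  e
    3  bedcddefbeeeeeaa$ccced  d
    4  beeeeeaa$cccedbedcddef  f
    5  cccedbedcddefbeeeeeaa$  $
    6  ccedbedcddefbeeeeeaa$c  c
    7  cddefbeeeeeaa$cccedbed  d
    8  cedbedcddefbeeeeeaa$cc  c
    9  dbedcddefbeeeeeaa$ccce  e
   10  dcddefbeeeeeaa$cccedbe  e
   11  ddefbeeeeeaa$cccedbedc  c
   12  defbeeeeeaa$cccedbedcd  d
   13  eaa$cccedbedcddefbeeee  e
   14  edbedcddefbeeeeeaa$ccc  c
   15  edcddefbeeeeeaa$cccedb  b
   16  eeaa$cccedbedcddefbeee  e
   17  eeeaa$cccedbedcddefbee  e
   18  eeeeaa$cccedbedcddefbe  e
   19  eeeeeaa$cccedbedcddefb  b
   20  efbeeeeeaa$cccedbedcdd  d
   21  fbeeeeeaa$cccedbedcdde  e

aaedf$cdceecdecbeeebde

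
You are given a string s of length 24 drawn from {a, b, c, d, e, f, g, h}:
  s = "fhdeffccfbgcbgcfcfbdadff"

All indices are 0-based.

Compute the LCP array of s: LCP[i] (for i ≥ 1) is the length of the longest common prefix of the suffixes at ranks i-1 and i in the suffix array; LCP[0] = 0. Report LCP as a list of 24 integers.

sorted suffixes:
  #0 SA[0]=20  'adff'
  #1 SA[1]=18  'bdadff'
  #2 SA[2]=9  'bgcbgcfcfbdadff'
  #3 SA[3]=12  'bgcfcfbdadff'
  #4 SA[4]=11  'cbgcfcfbdadff'
  #5 SA[5]=6  'ccfbgcbgcfcfbdadff'
  #6 SA[6]=16  'cfbdadff'
  #7 SA[7]=7  'cfbgcbgcfcfbdadff'
  #8 SA[8]=14  'cfcfbdadff'
  #9 SA[9]=19  'dadff'
  #10 SA[10]=2  'deffccfbgcbgcfcfbdadff'
  #11 SA[11]=21  'dff'
  #12 SA[12]=3  'effccfbgcbgcfcfbdadff'
  #13 SA[13]=23  'f'
  #14 SA[14]=17  'fbdadff'
  #15 SA[15]=8  'fbgcbgcfcfbdadff'
  #16 SA[16]=5  'fccfbgcbgcfcfbdadff'
  #17 SA[17]=15  'fcfbdadff'
  #18 SA[18]=22  'ff'
  #19 SA[19]=4  'ffccfbgcbgcfcfbdadff'
  #20 SA[20]=0  'fhdeffccfbgcbgcfcfbdadff'
  #21 SA[21]=10  'gcbgcfcfbdadff'
  #22 SA[22]=13  'gcfcfbdadff'
  #23 SA[23]=1  'hdeffccfbgcbgcfcfbdadff'

SA = [20, 18, 9, 12, 11, 6, 16, 7, 14, 19, 2, 21, 3, 23, 17, 8, 5, 15, 22, 4, 0, 10, 13, 1]
rank  pair      lcp
   1  s[20:],s[18:]  0  ''
   2  s[18:],s[9:]  1  'b'
   3  s[9:],s[12:]  3  'bgc'
   4  s[12:],s[11:]  0  ''
   5  s[11:],s[6:]  1  'c'
   6  s[6:],s[16:]  1  'c'
   7  s[16:],s[7:]  3  'cfb'
   8  s[7:],s[14:]  2  'cf'
   9  s[14:],s[19:]  0  ''
  10  s[19:],s[2:]  1  'd'
  11  s[2:],s[21:]  1  'd'
  12  s[21:],s[3:]  0  ''
  13  s[3:],s[23:]  0  ''
  14  s[23:],s[17:]  1  'f'
  15  s[17:],s[8:]  2  'fb'
  16  s[8:],s[5:]  1  'f'
  17  s[5:],s[15:]  2  'fc'
  18  s[15:],s[22:]  1  'f'
  19  s[22:],s[4:]  2  'ff'
  20  s[4:],s[0:]  1  'f'
  21  s[0:],s[10:]  0  ''
  22  s[10:],s[13:]  2  'gc'
  23  s[13:],s[1:]  0  ''

[0, 0, 1, 3, 0, 1, 1, 3, 2, 0, 1, 1, 0, 0, 1, 2, 1, 2, 1, 2, 1, 0, 2, 0]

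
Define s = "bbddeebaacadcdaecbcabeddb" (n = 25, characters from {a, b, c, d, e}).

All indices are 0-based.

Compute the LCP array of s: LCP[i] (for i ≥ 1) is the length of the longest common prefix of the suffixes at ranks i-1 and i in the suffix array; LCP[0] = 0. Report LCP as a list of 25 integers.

rank | idx | suffix
   0 |   7 | aacadcdaecbcabeddb
   1 |  19 | abeddb
   2 |   8 | acadcdaecbcabeddb
   3 |  10 | adcdaecbcabeddb
   4 |  14 | aecbcabeddb
   5 |  24 | b
   6 |   6 | baacadcdaecbcabeddb
   7 |   0 | bbddeebaacadcdaecbcabeddb
   8 |  17 | bcabeddb
   9 |   1 | bddeebaacadcdaecbcabeddb
  10 |  20 | beddb
  11 |  18 | cabeddb
  12 |   9 | cadcdaecbcabeddb
  13 |  16 | cbcabeddb
  14 |  12 | cdaecbcabeddb
  15 |  13 | daecbcabeddb
  16 |  23 | db
  17 |  11 | dcdaecbcabeddb
  18 |  22 | ddb
  19 |   2 | ddeebaacadcdaecbcabeddb
  20 |   3 | deebaacadcdaecbcabeddb
  21 |   5 | ebaacadcdaecbcabeddb
  22 |  15 | ecbcabeddb
  23 |  21 | eddb
  24 |   4 | eebaacadcdaecbcabeddb

SA = [7, 19, 8, 10, 14, 24, 6, 0, 17, 1, 20, 18, 9, 16, 12, 13, 23, 11, 22, 2, 3, 5, 15, 21, 4]
[i] adj suffixes → lcp
  [1] 7/19 → 1 ('a')
  [2] 19/8 → 1 ('a')
  [3] 8/10 → 1 ('a')
  [4] 10/14 → 1 ('a')
  [5] 14/24 → 0 ('')
  [6] 24/6 → 1 ('b')
  [7] 6/0 → 1 ('b')
  [8] 0/17 → 1 ('b')
  [9] 17/1 → 1 ('b')
  [10] 1/20 → 1 ('b')
  [11] 20/18 → 0 ('')
  [12] 18/9 → 2 ('ca')
  [13] 9/16 → 1 ('c')
  [14] 16/12 → 1 ('c')
  [15] 12/13 → 0 ('')
  [16] 13/23 → 1 ('d')
  [17] 23/11 → 1 ('d')
  [18] 11/22 → 1 ('d')
  [19] 22/2 → 2 ('dd')
  [20] 2/3 → 1 ('d')
  [21] 3/5 → 0 ('')
  [22] 5/15 → 1 ('e')
  [23] 15/21 → 1 ('e')
  [24] 21/4 → 1 ('e')

[0, 1, 1, 1, 1, 0, 1, 1, 1, 1, 1, 0, 2, 1, 1, 0, 1, 1, 1, 2, 1, 0, 1, 1, 1]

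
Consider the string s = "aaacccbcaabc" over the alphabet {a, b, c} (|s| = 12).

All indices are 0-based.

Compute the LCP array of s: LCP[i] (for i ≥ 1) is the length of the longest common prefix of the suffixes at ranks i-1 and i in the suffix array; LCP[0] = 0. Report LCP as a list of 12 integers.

sorted suffixes:
  #0 SA[0]=0  'aaacccbcaabc'
  #1 SA[1]=8  'aabc'
  #2 SA[2]=1  'aacccbcaabc'
  #3 SA[3]=9  'abc'
  #4 SA[4]=2  'acccbcaabc'
  #5 SA[5]=10  'bc'
  #6 SA[6]=6  'bcaabc'
  #7 SA[7]=11  'c'
  #8 SA[8]=7  'caabc'
  #9 SA[9]=5  'cbcaabc'
  #10 SA[10]=4  'ccbcaabc'
  #11 SA[11]=3  'cccbcaabc'

SA = [0, 8, 1, 9, 2, 10, 6, 11, 7, 5, 4, 3]
[i] adj suffixes → lcp
  [1] 0/8 → 2 ('aa')
  [2] 8/1 → 2 ('aa')
  [3] 1/9 → 1 ('a')
  [4] 9/2 → 1 ('a')
  [5] 2/10 → 0 ('')
  [6] 10/6 → 2 ('bc')
  [7] 6/11 → 0 ('')
  [8] 11/7 → 1 ('c')
  [9] 7/5 → 1 ('c')
  [10] 5/4 → 1 ('c')
  [11] 4/3 → 2 ('cc')

[0, 2, 2, 1, 1, 0, 2, 0, 1, 1, 1, 2]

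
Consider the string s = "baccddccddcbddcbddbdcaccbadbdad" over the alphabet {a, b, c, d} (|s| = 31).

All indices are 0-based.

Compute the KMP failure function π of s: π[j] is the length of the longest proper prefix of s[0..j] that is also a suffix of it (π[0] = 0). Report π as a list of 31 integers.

[0, 0, 0, 0, 0, 0, 0, 0, 0, 0, 0, 1, 0, 0, 0, 1, 0, 0, 1, 0, 0, 0, 0, 0, 1, 2, 0, 1, 0, 0, 0]

π[0] = 0
j=1 s[j]='a': π[1]=0 (border '')
j=2 s[j]='c': π[2]=0 (border '')
j=3 s[j]='c': π[3]=0 (border '')
j=4 s[j]='d': π[4]=0 (border '')
j=5 s[j]='d': π[5]=0 (border '')
j=6 s[j]='c': π[6]=0 (border '')
j=7 s[j]='c': π[7]=0 (border '')
j=8 s[j]='d': π[8]=0 (border '')
j=9 s[j]='d': π[9]=0 (border '')
j=10 s[j]='c': π[10]=0 (border '')
j=11 s[j]='b': π[11]=1 (border 'b')
j=12 s[j]='d': k: 1→0; π[12]=0 (border '')
j=13 s[j]='d': π[13]=0 (border '')
j=14 s[j]='c': π[14]=0 (border '')
j=15 s[j]='b': π[15]=1 (border 'b')
j=16 s[j]='d': k: 1→0; π[16]=0 (border '')
j=17 s[j]='d': π[17]=0 (border '')
j=18 s[j]='b': π[18]=1 (border 'b')
j=19 s[j]='d': k: 1→0; π[19]=0 (border '')
j=20 s[j]='c': π[20]=0 (border '')
j=21 s[j]='a': π[21]=0 (border '')
j=22 s[j]='c': π[22]=0 (border '')
j=23 s[j]='c': π[23]=0 (border '')
j=24 s[j]='b': π[24]=1 (border 'b')
j=25 s[j]='a': π[25]=2 (border 'ba')
j=26 s[j]='d': k: 2→0; π[26]=0 (border '')
j=27 s[j]='b': π[27]=1 (border 'b')
j=28 s[j]='d': k: 1→0; π[28]=0 (border '')
j=29 s[j]='a': π[29]=0 (border '')
j=30 s[j]='d': π[30]=0 (border '')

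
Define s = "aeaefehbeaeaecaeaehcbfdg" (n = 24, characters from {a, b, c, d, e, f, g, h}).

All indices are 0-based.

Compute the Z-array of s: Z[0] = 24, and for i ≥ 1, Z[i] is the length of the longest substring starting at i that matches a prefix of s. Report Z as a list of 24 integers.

Z[0]=24
i=1: i≥r, start 0; Z[1]=0
i=2: i≥r, start 0; Z[2]=2 grow→box=[2,4)
i=3: min(r-i=1, Z[1]=0)=0; Z[3]=0
i=4: i≥r, start 0; Z[4]=0
i=5: i≥r, start 0; Z[5]=0
i=6: i≥r, start 0; Z[6]=0
i=7: i≥r, start 0; Z[7]=0
i=8: i≥r, start 0; Z[8]=0
i=9: i≥r, start 0; Z[9]=4 grow→box=[9,13)
i=10: min(r-i=3, Z[1]=0)=0; Z[10]=0
i=11: min(r-i=2, Z[2]=2)=2; Z[11]=2
i=12: min(r-i=1, Z[3]=0)=0; Z[12]=0
i=13: i≥r, start 0; Z[13]=0
i=14: i≥r, start 0; Z[14]=4 grow→box=[14,18)
i=15: min(r-i=3, Z[1]=0)=0; Z[15]=0
i=16: min(r-i=2, Z[2]=2)=2; Z[16]=2
i=17: min(r-i=1, Z[3]=0)=0; Z[17]=0
i=18: i≥r, start 0; Z[18]=0
i=19: i≥r, start 0; Z[19]=0
i=20: i≥r, start 0; Z[20]=0
i=21: i≥r, start 0; Z[21]=0
i=22: i≥r, start 0; Z[22]=0
i=23: i≥r, start 0; Z[23]=0

[24, 0, 2, 0, 0, 0, 0, 0, 0, 4, 0, 2, 0, 0, 4, 0, 2, 0, 0, 0, 0, 0, 0, 0]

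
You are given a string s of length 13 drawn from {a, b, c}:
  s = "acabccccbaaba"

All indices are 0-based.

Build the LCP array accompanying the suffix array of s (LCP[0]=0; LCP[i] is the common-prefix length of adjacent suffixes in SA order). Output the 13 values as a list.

rank→(start, suffix):
  0 → (12, 'a')
  1 → (9, 'aaba')
  2 → (10, 'aba')
  3 → (2, 'abccccbaaba')
  4 → (0, 'acabccccbaaba')
  5 → (11, 'ba')
  6 → (8, 'baaba')
  7 → (3, 'bccccbaaba')
  8 → (1, 'cabccccbaaba')
  9 → (7, 'cbaaba')
  10 → (6, 'ccbaaba')
  11 → (5, 'cccbaaba')
  12 → (4, 'ccccbaaba')

SA = [12, 9, 10, 2, 0, 11, 8, 3, 1, 7, 6, 5, 4]
i: (SA[i-1],SA[i]) lcp shared
  1: (12,9) 1 'a'
  2: (9,10) 1 'a'
  3: (10,2) 2 'ab'
  4: (2,0) 1 'a'
  5: (0,11) 0 ''
  6: (11,8) 2 'ba'
  7: (8,3) 1 'b'
  8: (3,1) 0 ''
  9: (1,7) 1 'c'
  10: (7,6) 1 'c'
  11: (6,5) 2 'cc'
  12: (5,4) 3 'ccc'

[0, 1, 1, 2, 1, 0, 2, 1, 0, 1, 1, 2, 3]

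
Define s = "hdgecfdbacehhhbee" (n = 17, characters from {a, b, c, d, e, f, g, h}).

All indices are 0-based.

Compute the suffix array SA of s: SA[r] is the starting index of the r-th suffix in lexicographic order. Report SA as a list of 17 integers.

rank | idx | suffix
   0 |   8 | acehhhbee
   1 |   7 | bacehhhbee
   2 |  14 | bee
   3 |   9 | cehhhbee
   4 |   4 | cfdbacehhhbee
   5 |   6 | dbacehhhbee
   6 |   1 | dgecfdbacehhhbee
   7 |  16 | e
   8 |   3 | ecfdbacehhhbee
   9 |  15 | ee
  10 |  10 | ehhhbee
  11 |   5 | fdbacehhhbee
  12 |   2 | gecfdbacehhhbee
  13 |  13 | hbee
  14 |   0 | hdgecfdbacehhhbee
  15 |  12 | hhbee
  16 |  11 | hhhbee

[8, 7, 14, 9, 4, 6, 1, 16, 3, 15, 10, 5, 2, 13, 0, 12, 11]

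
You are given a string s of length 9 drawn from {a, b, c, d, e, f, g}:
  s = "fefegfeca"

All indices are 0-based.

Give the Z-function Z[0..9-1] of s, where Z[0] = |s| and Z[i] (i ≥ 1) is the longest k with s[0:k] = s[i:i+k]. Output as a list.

Z[0]=9
i=1: fresh scan; Z[1]=0
i=2: fresh scan; Z[2]=2 scan→box=[2,4)
i=3: min(r-i=1, Z[1]=0)=0; Z[3]=0
i=4: fresh scan; Z[4]=0
i=5: fresh scan; Z[5]=2 scan→box=[5,7)
i=6: min(r-i=1, Z[1]=0)=0; Z[6]=0
i=7: fresh scan; Z[7]=0
i=8: fresh scan; Z[8]=0

[9, 0, 2, 0, 0, 2, 0, 0, 0]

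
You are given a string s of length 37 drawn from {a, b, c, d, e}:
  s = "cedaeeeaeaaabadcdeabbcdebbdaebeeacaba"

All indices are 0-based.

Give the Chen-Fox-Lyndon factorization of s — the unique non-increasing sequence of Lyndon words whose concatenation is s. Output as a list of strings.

["ced", "aeee", "ae", "aaabadcdeabbcdebbdaebeeacab", "a"]

emit factor 1: 'ced' (i=0, period=3)
emit factor 2: 'aeee' (i=3, period=4)
emit factor 3: 'ae' (i=7, period=2)
emit factor 4: 'aaabadcdeabbcdebbdaebeeacab' (i=9, period=27)
emit factor 5: 'a' (i=36, period=1)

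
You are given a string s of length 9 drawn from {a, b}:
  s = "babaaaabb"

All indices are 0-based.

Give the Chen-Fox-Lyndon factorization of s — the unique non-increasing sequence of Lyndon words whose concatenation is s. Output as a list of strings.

["b", "ab", "aaaabb"]

emit factor 1: 'b' (i=0, period=1)
emit factor 2: 'ab' (i=1, period=2)
emit factor 3: 'aaaabb' (i=3, period=6)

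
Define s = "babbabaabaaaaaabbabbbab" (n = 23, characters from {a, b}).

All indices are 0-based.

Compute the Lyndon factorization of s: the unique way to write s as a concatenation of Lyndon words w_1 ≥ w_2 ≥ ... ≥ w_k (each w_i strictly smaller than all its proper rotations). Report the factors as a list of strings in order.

["b", "abb", "ab", "aab", "aaaaaabbabbbab"]

emit factor 1: 'b' (i=0, period=1)
emit factor 2: 'abb' (i=1, period=3)
emit factor 3: 'ab' (i=4, period=2)
emit factor 4: 'aab' (i=6, period=3)
emit factor 5: 'aaaaaabbabbbab' (i=9, period=14)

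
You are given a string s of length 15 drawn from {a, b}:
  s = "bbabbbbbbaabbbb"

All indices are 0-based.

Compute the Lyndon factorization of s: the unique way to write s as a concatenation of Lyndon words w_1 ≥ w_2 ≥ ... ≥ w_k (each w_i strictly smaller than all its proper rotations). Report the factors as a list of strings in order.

emit factor 1: 'b' (i=0, period=1)
emit factor 2: 'b' (i=1, period=1)
emit factor 3: 'abbbbbb' (i=2, period=7)
emit factor 4: 'aabbbb' (i=9, period=6)

["b", "b", "abbbbbb", "aabbbb"]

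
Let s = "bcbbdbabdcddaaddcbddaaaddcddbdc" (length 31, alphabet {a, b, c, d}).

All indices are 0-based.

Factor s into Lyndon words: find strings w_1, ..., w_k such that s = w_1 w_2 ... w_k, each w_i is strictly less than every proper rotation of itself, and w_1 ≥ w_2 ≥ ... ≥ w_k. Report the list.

["bc", "bbd", "b", "abdcdd", "aaddcbdd", "aaaddcddbdc"]

emit factor 1: 'bc' (i=0, period=2)
emit factor 2: 'bbd' (i=2, period=3)
emit factor 3: 'b' (i=5, period=1)
emit factor 4: 'abdcdd' (i=6, period=6)
emit factor 5: 'aaddcbdd' (i=12, period=8)
emit factor 6: 'aaaddcddbdc' (i=20, period=11)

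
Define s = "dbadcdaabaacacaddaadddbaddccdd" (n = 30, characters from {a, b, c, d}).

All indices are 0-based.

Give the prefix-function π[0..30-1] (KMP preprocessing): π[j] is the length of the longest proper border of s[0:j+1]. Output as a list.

[0, 0, 0, 1, 0, 1, 0, 0, 0, 0, 0, 0, 0, 0, 0, 1, 1, 0, 0, 1, 1, 1, 2, 3, 4, 1, 0, 0, 1, 1]

π[0] = 0
j=1 s[j]='b': π[1]=0 (border '')
j=2 s[j]='a': π[2]=0 (border '')
j=3 s[j]='d': π[3]=1 (border 'd')
j=4 s[j]='c': k: 1→0; π[4]=0 (border '')
j=5 s[j]='d': π[5]=1 (border 'd')
j=6 s[j]='a': k: 1→0; π[6]=0 (border '')
j=7 s[j]='a': π[7]=0 (border '')
j=8 s[j]='b': π[8]=0 (border '')
j=9 s[j]='a': π[9]=0 (border '')
j=10 s[j]='a': π[10]=0 (border '')
j=11 s[j]='c': π[11]=0 (border '')
j=12 s[j]='a': π[12]=0 (border '')
j=13 s[j]='c': π[13]=0 (border '')
j=14 s[j]='a': π[14]=0 (border '')
j=15 s[j]='d': π[15]=1 (border 'd')
j=16 s[j]='d': k: 1→0; π[16]=1 (border 'd')
j=17 s[j]='a': k: 1→0; π[17]=0 (border '')
j=18 s[j]='a': π[18]=0 (border '')
j=19 s[j]='d': π[19]=1 (border 'd')
j=20 s[j]='d': k: 1→0; π[20]=1 (border 'd')
j=21 s[j]='d': k: 1→0; π[21]=1 (border 'd')
j=22 s[j]='b': π[22]=2 (border 'db')
j=23 s[j]='a': π[23]=3 (border 'dba')
j=24 s[j]='d': π[24]=4 (border 'dbad')
j=25 s[j]='d': k: 4→1→0; π[25]=1 (border 'd')
j=26 s[j]='c': k: 1→0; π[26]=0 (border '')
j=27 s[j]='c': π[27]=0 (border '')
j=28 s[j]='d': π[28]=1 (border 'd')
j=29 s[j]='d': k: 1→0; π[29]=1 (border 'd')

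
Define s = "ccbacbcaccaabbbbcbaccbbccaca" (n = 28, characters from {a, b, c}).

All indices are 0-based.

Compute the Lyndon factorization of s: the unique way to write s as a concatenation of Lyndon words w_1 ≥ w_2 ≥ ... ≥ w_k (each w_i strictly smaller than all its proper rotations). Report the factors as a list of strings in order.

["c", "c", "b", "acbcacc", "aabbbbcbaccbbccac", "a"]

emit factor 1: 'c' (i=0, period=1)
emit factor 2: 'c' (i=1, period=1)
emit factor 3: 'b' (i=2, period=1)
emit factor 4: 'acbcacc' (i=3, period=7)
emit factor 5: 'aabbbbcbaccbbccac' (i=10, period=17)
emit factor 6: 'a' (i=27, period=1)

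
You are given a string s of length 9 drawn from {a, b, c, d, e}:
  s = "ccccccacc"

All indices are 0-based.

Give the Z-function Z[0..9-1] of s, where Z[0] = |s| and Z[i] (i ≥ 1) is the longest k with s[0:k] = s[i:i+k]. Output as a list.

[9, 5, 4, 3, 2, 1, 0, 2, 1]

Z[0]=9
i=1: fresh scan; Z[1]=5 grow→box=[1,6)
i=2: min(r-i=4, Z[1]=5)=4; Z[2]=4
i=3: min(r-i=3, Z[2]=4)=3; Z[3]=3
i=4: min(r-i=2, Z[3]=3)=2; Z[4]=2
i=5: min(r-i=1, Z[4]=2)=1; Z[5]=1
i=6: fresh scan; Z[6]=0
i=7: fresh scan; Z[7]=2 grow→box=[7,9)
i=8: min(r-i=1, Z[1]=5)=1; Z[8]=1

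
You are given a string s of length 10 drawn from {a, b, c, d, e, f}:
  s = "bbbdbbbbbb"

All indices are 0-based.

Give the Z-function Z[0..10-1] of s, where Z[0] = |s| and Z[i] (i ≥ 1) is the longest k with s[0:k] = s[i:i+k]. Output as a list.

[10, 2, 1, 0, 3, 3, 3, 3, 2, 1]

Z[0]=10
i=1: i≥r, start 0; Z[1]=2 extend→box=[1,3)
i=2: min(r-i=1, Z[1]=2)=1; Z[2]=1
i=3: i≥r, start 0; Z[3]=0
i=4: i≥r, start 0; Z[4]=3 extend→box=[4,7)
i=5: min(r-i=2, Z[1]=2)=2; Z[5]=3 extend→box=[5,8)
i=6: min(r-i=2, Z[1]=2)=2; Z[6]=3 extend→box=[6,9)
i=7: min(r-i=2, Z[1]=2)=2; Z[7]=3 extend→box=[7,10)
i=8: min(r-i=2, Z[1]=2)=2; Z[8]=2
i=9: min(r-i=1, Z[2]=1)=1; Z[9]=1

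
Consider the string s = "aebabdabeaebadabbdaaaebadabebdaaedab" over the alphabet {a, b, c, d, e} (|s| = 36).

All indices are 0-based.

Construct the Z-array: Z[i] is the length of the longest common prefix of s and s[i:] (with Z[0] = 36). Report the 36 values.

Z[0]=36
i=1: fresh scan; Z[1]=0
i=2: fresh scan; Z[2]=0
i=3: fresh scan; Z[3]=1 grow→box=[3,4)
i=4: fresh scan; Z[4]=0
i=5: fresh scan; Z[5]=0
i=6: fresh scan; Z[6]=1 grow→box=[6,7)
i=7: fresh scan; Z[7]=0
i=8: fresh scan; Z[8]=0
i=9: fresh scan; Z[9]=4 grow→box=[9,13)
i=10: min(r-i=3, Z[1]=0)=0; Z[10]=0
i=11: min(r-i=2, Z[2]=0)=0; Z[11]=0
i=12: min(r-i=1, Z[3]=1)=1; Z[12]=1
i=13: fresh scan; Z[13]=0
i=14: fresh scan; Z[14]=1 grow→box=[14,15)
i=15: fresh scan; Z[15]=0
i=16: fresh scan; Z[16]=0
i=17: fresh scan; Z[17]=0
i=18: fresh scan; Z[18]=1 grow→box=[18,19)
i=19: fresh scan; Z[19]=1 grow→box=[19,20)
i=20: fresh scan; Z[20]=4 grow→box=[20,24)
i=21: min(r-i=3, Z[1]=0)=0; Z[21]=0
i=22: min(r-i=2, Z[2]=0)=0; Z[22]=0
i=23: min(r-i=1, Z[3]=1)=1; Z[23]=1
i=24: fresh scan; Z[24]=0
i=25: fresh scan; Z[25]=1 grow→box=[25,26)
i=26: fresh scan; Z[26]=0
i=27: fresh scan; Z[27]=0
i=28: fresh scan; Z[28]=0
i=29: fresh scan; Z[29]=0
i=30: fresh scan; Z[30]=1 grow→box=[30,31)
i=31: fresh scan; Z[31]=2 grow→box=[31,33)
i=32: min(r-i=1, Z[1]=0)=0; Z[32]=0
i=33: fresh scan; Z[33]=0
i=34: fresh scan; Z[34]=1 grow→box=[34,35)
i=35: fresh scan; Z[35]=0

[36, 0, 0, 1, 0, 0, 1, 0, 0, 4, 0, 0, 1, 0, 1, 0, 0, 0, 1, 1, 4, 0, 0, 1, 0, 1, 0, 0, 0, 0, 1, 2, 0, 0, 1, 0]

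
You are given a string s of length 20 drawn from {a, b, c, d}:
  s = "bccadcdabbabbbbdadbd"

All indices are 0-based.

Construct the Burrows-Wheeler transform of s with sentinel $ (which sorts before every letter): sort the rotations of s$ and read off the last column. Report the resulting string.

rank  rotation               last
    0  $bccadcdabbabbbbdadbd  d
    1  abbabbbbdadbd$bccadcd  d
    2  abbbbdadbd$bccadcdabb  b
    3  adbd$bccadcdabbabbbbd  d
    4  adcdabbabbbbdadbd$bcc  c
    5  babbbbdadbd$bccadcdab  b
    6  bbabbbbdadbd$bccadcda  a
    7  bbbbdadbd$bccadcdabba  a
    8  bbbdadbd$bccadcdabbab  b
    9  bbdadbd$bccadcdabbabb  b
   10  bccadcdabbabbbbdadbd$  $
   11  bd$bccadcdabbabbbbdad  d
   12  bdadbd$bccadcdabbabbb  b
   13  cadcdabbabbbbdadbd$bc  c
   14  ccadcdabbabbbbdadbd$b  b
   15  cdabbabbbbdadbd$bccad  d
   16  d$bccadcdabbabbbbdadb  b
   17  dabbabbbbdadbd$bccadc  c
   18  dadbd$bccadcdabbabbbb  b
   19  dbd$bccadcdabbabbbbda  a
   20  dcdabbabbbbdadbd$bcca  a

ddbdcbaabb$dbcbdbcbaa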